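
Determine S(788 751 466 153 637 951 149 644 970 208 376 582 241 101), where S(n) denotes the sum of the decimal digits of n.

186

7+8+8+7+5+1+4+6+6+1+5+3+6+3+7+9+5+1+1+4+9+6+4+4+9+7+0+2+0+8+3+7+6+5+8+2+2+4+1+1+0+1 = 186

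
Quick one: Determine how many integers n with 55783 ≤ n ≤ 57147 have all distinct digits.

The integers in [55783, 57147] that have all distinct digits: 56012, 56013, 56014, 56017, 56018, 56019, …, 57143, 57146.
400 qualify.

400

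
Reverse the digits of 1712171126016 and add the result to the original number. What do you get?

7818382838187

Reverse of 1712171126016 is 6106211712171.
1712171126016 + 6106211712171 = 7818382838187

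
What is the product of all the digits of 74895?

10080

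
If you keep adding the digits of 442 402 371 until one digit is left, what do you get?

4+4+2+4+0+2+3+7+1 = 27
2+7 = 9

9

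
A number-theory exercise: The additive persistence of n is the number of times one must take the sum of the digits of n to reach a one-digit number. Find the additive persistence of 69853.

69853 → 31 → 4 (2 steps)

2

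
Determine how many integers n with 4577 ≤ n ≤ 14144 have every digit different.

The integers in [4577, 14144] that have every digit different: 4578, 4579, 4580, 4581, 4582, 4583, …, 14097, 14098.
3810 qualify.

3810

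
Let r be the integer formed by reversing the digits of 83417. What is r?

71438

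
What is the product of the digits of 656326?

6×5×6×3×2×6 = 6480

6480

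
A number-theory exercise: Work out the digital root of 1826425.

1

1+8+2+6+4+2+5 = 28
2+8 = 10
1+0 = 1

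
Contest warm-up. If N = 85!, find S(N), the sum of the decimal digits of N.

85! = 281710411438055027694947944226061159480056634330574206405101912752560026159795933451040286452340924018275123200000000000000000000
Sum of its 129 digits: 414.

414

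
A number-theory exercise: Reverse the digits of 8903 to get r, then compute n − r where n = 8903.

5805

Reverse of 8903 is 3098.
8903 − 3098 = 5805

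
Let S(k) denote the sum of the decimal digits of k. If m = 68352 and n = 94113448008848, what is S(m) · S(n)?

1488

S(68352) = 6+8+3+5+2 = 24.
S(94113448008848) = 9+4+1+1+3+4+4+8+0+0+8+8+4+8 = 62.
24 · 62 = 1488.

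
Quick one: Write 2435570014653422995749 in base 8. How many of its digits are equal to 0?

4

2435570014653422995749 in base 8 is 410041227201772215704445.
The digit 0 appears 4 times.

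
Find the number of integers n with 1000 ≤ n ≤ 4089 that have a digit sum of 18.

209

The integers in [1000, 4089] that have a digit sum of 18: 1089, 1098, 1179, 1188, 1197, 1269, …, 4077, 4086.
209 qualify.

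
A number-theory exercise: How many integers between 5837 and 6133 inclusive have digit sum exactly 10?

9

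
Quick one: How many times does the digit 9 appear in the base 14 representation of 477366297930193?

1

477366297930193 in base 14 is 85C491B501477.
The digit 9 appears 1 time.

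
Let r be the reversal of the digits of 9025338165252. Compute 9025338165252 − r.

6499719830043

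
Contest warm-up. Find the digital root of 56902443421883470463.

2

5+6+9+0+2+4+4+3+4+2+1+8+8+3+4+7+0+4+6+3 = 83
8+3 = 11
1+1 = 2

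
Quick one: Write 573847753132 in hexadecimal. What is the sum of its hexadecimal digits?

97

573847753132 in base 16 is 859BFDD1AC.
Digit sum: 8+5+9+11+15+13+13+1+10+12 = 97.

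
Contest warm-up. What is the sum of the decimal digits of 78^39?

78^39 = 61899836932850326064910702353041763810861969268971513850220975415825006592
Sum of its 74 digits: 324.

324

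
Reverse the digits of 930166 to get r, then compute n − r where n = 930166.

269127

Reverse of 930166 is 661039.
930166 − 661039 = 269127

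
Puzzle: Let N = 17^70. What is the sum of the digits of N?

17^70 = 135339477809375189196269966442606354579517491067897297908852122160627808970089901175649
Sum of its 87 digits: 433.

433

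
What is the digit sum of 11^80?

11^80 = 204840021458546589812482594366668142542429986589197318528619143395036962199099876801
Sum of its 84 digits: 409.

409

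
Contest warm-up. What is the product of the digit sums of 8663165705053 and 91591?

1375

S(8663165705053) = 8+6+6+3+1+6+5+7+0+5+0+5+3 = 55.
S(91591) = 9+1+5+9+1 = 25.
55 · 25 = 1375.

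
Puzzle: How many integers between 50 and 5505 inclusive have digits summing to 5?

The integers in [50, 5505] that have digits summing to 5: 50, 104, 113, 122, 131, 140, …, 4100, 5000.
51 qualify.

51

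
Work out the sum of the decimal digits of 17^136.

766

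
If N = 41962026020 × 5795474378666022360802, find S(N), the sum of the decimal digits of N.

158

41962026020 × 5795474378666022360802 = 243189846675826963193875352068040
Sum of its 33 digits: 158.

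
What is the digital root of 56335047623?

8

5+6+3+3+5+0+4+7+6+2+3 = 44
4+4 = 8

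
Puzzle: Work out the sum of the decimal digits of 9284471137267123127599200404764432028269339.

178

9+2+8+4+4+7+1+1+3+7+2+6+7+1+2+3+1+2+7+5+9+9+2+0+0+4+0+4+7+6+4+4+3+2+0+2+8+2+6+9+3+3+9 = 178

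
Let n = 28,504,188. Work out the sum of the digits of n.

2+8+5+0+4+1+8+8 = 36

36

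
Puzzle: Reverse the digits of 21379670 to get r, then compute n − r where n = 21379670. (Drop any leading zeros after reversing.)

Reverse of 21379670 is 7697312.
21379670 − 7697312 = 13682358

13682358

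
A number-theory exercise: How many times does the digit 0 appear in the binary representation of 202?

4

202 in base 2 is 11001010.
The digit 0 appears 4 times.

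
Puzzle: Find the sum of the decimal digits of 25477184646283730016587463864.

135

2+5+4+7+7+1+8+4+6+4+6+2+8+3+7+3+0+0+1+6+5+8+7+4+6+3+8+6+4 = 135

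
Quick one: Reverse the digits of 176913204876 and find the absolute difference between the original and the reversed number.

Reverse of 176913204876 is 678402319671.
|176913204876 − 678402319671| = 501489114795

501489114795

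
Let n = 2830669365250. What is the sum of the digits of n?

2+8+3+0+6+6+9+3+6+5+2+5+0 = 55

55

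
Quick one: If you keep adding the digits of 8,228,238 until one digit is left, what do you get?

6

8+2+2+8+2+3+8 = 33
3+3 = 6
(Equivalently, 8,228,238 mod 9 = 6.)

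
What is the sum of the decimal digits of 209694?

30

2+0+9+6+9+4 = 30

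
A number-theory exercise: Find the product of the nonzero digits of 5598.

1800

5×5×9×8 = 1800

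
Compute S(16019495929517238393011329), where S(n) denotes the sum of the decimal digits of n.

112

1+6+0+1+9+4+9+5+9+2+9+5+1+7+2+3+8+3+9+3+0+1+1+3+2+9 = 112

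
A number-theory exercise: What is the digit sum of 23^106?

715

23^106 = 2203690593468701693401954159985178669353725494499857842934186816494760909131754538181451138334899407726011670883974930191748430255688022867799889
Sum of its 145 digits: 715.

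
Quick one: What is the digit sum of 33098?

23

3+3+0+9+8 = 23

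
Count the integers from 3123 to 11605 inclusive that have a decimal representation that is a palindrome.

84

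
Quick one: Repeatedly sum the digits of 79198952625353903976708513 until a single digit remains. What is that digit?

6

7+9+1+9+8+9+5+2+6+2+5+3+5+3+9+0+3+9+7+6+7+0+8+5+1+3 = 132
1+3+2 = 6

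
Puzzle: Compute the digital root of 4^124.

4

The digital root of n equals n mod 9 (or 9 when 9 | n), so we need 4^124 mod 9.
4^124 ≡ 4 (mod 9), so the digital root is 4.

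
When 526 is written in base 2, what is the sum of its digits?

4

526 in base 2 is 1000001110.
Digit sum: 1+0+0+0+0+0+1+1+1+0 = 4.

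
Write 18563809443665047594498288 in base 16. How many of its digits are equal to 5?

2

18563809443665047594498288 in base 16 is F5B0A205D279C800478F0.
The digit 5 appears 2 times.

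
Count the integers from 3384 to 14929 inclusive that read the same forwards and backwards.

The integers in [3384, 14929] that read the same forwards and backwards: 3443, 3553, 3663, 3773, 3883, 3993, …, 14741, 14841.
115 qualify.

115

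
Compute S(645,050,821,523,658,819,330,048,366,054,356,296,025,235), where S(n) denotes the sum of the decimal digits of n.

6+4+5+0+5+0+8+2+1+5+2+3+6+5+8+8+1+9+3+3+0+0+4+8+3+6+6+0+5+4+3+5+6+2+9+6+0+2+5+2+3+5 = 168

168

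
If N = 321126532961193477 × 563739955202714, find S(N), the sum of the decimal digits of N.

162

321126532961193477 × 563739955202714 = 181031857305946071472968909496578
Sum of its 33 digits: 162.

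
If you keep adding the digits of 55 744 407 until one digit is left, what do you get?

5+5+7+4+4+4+0+7 = 36
3+6 = 9

9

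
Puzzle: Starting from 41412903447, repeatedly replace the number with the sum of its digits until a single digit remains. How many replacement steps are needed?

3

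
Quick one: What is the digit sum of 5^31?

5^31 = 4656612873077392578125
Sum of its 22 digits: 104.

104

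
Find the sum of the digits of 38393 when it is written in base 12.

25

38393 in base 12 is 1A275.
Digit sum: 1+10+2+7+5 = 25.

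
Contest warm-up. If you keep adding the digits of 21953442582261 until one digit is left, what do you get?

2+1+9+5+3+4+4+2+5+8+2+2+6+1 = 54
5+4 = 9

9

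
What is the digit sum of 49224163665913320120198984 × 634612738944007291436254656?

49224163665913320120198984 × 634612738944007291436254656 = 31238281326253338767623699295503743661647630416469504
Sum of its 53 digits: 234.

234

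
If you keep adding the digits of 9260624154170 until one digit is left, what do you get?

9+2+6+0+6+2+4+1+5+4+1+7+0 = 47
4+7 = 11
1+1 = 2
(Equivalently, 9260624154170 mod 9 = 2.)

2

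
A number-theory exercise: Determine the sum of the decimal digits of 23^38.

241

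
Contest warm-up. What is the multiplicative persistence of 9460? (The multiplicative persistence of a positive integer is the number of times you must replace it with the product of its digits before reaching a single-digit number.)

9460 → 0 (1 step)

1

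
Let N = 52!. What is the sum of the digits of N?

279

52! = 80658175170943878571660636856403766975289505440883277824000000000000
Sum of its 68 digits: 279.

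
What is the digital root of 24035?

5

2+4+0+3+5 = 14
1+4 = 5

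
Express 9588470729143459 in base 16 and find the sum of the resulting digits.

109

9588470729143459 in base 16 is 2210A9CFBFF4A3.
Digit sum: 2+2+1+0+10+9+12+15+11+15+15+4+10+3 = 109.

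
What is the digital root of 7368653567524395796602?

7+3+6+8+6+5+3+5+6+7+5+2+4+3+9+5+7+9+6+6+0+2 = 114
1+1+4 = 6

6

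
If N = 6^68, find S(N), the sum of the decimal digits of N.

6^68 = 82089011515213367907186323883068205046425814529212416
Sum of its 53 digits: 207.

207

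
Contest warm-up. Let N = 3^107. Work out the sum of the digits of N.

234

3^107 = 1127130637840908780976740490797413723399509150616187
Sum of its 52 digits: 234.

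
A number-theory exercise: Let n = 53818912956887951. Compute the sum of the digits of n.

95

5+3+8+1+8+9+1+2+9+5+6+8+8+7+9+5+1 = 95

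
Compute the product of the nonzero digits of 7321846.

8064

7×3×2×1×8×4×6 = 8064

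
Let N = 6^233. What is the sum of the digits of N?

792

6^233 = 20381743856981705822770370561078571361121128142670992894654328979118751901656313476701529051985028018615495617338393795663401017896365810247379124268696113231078570640146453407727616
Sum of its 182 digits: 792.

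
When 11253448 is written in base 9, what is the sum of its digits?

24

11253448 in base 9 is 23151741.
Digit sum: 2+3+1+5+1+7+4+1 = 24.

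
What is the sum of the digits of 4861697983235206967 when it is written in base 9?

4861697983235206967 in base 9 is 35345853003221858842.
Digit sum: 3+5+3+4+5+8+5+3+0+0+3+2+2+1+8+5+8+8+4+2 = 79.

79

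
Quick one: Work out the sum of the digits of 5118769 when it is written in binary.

11

5118769 in base 2 is 10011100001101100110001.
Digit sum: 1+0+0+1+1+1+0+0+0+0+1+1+0+1+1+0+0+1+1+0+0+0+1 = 11.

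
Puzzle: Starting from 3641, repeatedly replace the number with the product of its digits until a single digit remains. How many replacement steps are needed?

3641 → 72 → 14 → 4 (3 steps)

3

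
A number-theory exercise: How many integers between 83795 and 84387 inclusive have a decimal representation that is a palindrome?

The integers in [83795, 84387] that have a decimal representation that is a palindrome: 83838, 83938, 84048, 84148, 84248, 84348.
6 qualify.

6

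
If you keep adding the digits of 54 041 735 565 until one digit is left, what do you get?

5+4+0+4+1+7+3+5+5+6+5 = 45
4+5 = 9

9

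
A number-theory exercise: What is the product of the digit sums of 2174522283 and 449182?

S(2174522283) = 2+1+7+4+5+2+2+2+8+3 = 36.
S(449182) = 4+4+9+1+8+2 = 28.
36 · 28 = 1008.

1008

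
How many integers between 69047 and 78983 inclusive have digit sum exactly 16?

220

The integers in [69047, 78983] that have digit sum exactly 16: 69100, 70009, 70018, 70027, 70036, 70045, …, 78010, 78100.
220 qualify.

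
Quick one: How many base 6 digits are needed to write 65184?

65184 in base 6 is 1221440, which has 7 digits.

7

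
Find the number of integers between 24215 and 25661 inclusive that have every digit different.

444

The integers in [24215, 25661] that have every digit different: 24301, 24305, 24306, 24307, 24308, 24309, …, 25648, 25649.
444 qualify.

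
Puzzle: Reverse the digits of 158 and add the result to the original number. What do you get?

Reverse of 158 is 851.
158 + 851 = 1009

1009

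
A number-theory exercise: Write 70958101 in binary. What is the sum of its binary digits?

13

70958101 in base 2 is 100001110101011110000010101.
Digit sum: 1+0+0+0+0+1+1+1+0+1+0+1+0+1+1+1+1+0+0+0+0+0+1+0+1+0+1 = 13.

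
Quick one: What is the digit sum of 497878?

43

4+9+7+8+7+8 = 43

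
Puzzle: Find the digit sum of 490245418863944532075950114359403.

137

4+9+0+2+4+5+4+1+8+8+6+3+9+4+4+5+3+2+0+7+5+9+5+0+1+1+4+3+5+9+4+0+3 = 137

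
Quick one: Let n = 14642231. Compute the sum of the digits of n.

23

1+4+6+4+2+2+3+1 = 23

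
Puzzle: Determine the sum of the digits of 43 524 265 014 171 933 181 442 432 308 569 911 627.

4+3+5+2+4+2+6+5+0+1+4+1+7+1+9+3+3+1+8+1+4+4+2+4+3+2+3+0+8+5+6+9+9+1+1+6+2+7 = 146

146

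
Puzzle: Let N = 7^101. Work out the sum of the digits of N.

346

7^101 = 22641335567373305939412534383701517676000422392332377806537267319741840217458496420007
Sum of its 86 digits: 346.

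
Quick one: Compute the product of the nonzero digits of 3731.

3×7×3×1 = 63

63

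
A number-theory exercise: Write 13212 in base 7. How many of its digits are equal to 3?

3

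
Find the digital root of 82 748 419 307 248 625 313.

6

8+2+7+4+8+4+1+9+3+0+7+2+4+8+6+2+5+3+1+3 = 87
8+7 = 15
1+5 = 6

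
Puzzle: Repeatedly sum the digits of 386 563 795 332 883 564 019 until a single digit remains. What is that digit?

5

3+8+6+5+6+3+7+9+5+3+3+2+8+8+3+5+6+4+0+1+9 = 104
1+0+4 = 5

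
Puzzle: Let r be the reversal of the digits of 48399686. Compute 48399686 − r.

Reverse of 48399686 is 68699384.
48399686 − 68699384 = -20299698

-20299698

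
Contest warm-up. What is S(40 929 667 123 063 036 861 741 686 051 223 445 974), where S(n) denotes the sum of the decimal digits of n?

4+0+9+2+9+6+6+7+1+2+3+0+6+3+0+3+6+8+6+1+7+4+1+6+8+6+0+5+1+2+2+3+4+4+5+9+7+4 = 160

160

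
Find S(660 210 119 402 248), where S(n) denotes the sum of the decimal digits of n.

6+6+0+2+1+0+1+1+9+4+0+2+2+4+8 = 46

46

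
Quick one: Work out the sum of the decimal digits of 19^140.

748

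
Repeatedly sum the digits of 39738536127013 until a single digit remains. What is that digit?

4

3+9+7+3+8+5+3+6+1+2+7+0+1+3 = 58
5+8 = 13
1+3 = 4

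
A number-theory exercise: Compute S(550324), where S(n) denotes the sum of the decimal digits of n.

5+5+0+3+2+4 = 19

19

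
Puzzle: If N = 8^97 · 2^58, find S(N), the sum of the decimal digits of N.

8^97 · 2^58 = 1146749307995035755805410447651043470398282494584140561868794419693461438044242404035009276555062843277312
Sum of its 106 digits: 452.

452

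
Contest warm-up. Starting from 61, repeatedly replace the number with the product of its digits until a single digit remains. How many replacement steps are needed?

61 → 6 (1 step)

1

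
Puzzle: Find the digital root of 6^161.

9

The digital root of n equals n mod 9 (or 9 when 9 | n), so we need 6^161 mod 9.
6^161 ≡ 0 (mod 9), so the digital root is 9.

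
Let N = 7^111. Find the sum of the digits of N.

415

7^111 = 6395616902086330871188734563757147747206120639379264111663688413923638931144802923407085906743
Sum of its 94 digits: 415.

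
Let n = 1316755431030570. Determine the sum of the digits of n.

51

1+3+1+6+7+5+5+4+3+1+0+3+0+5+7+0 = 51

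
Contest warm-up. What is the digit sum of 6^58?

6^58 = 1357602166130257152481187563160405662935023616
Sum of its 46 digits: 171.

171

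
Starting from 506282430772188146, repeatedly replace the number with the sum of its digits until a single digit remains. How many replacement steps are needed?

506282430772188146 → 74 → 11 → 2 (3 steps)

3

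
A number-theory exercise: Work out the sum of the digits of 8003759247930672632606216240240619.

8+0+0+3+7+5+9+2+4+7+9+3+0+6+7+2+6+3+2+6+0+6+2+1+6+2+4+0+2+4+0+6+1+9 = 132

132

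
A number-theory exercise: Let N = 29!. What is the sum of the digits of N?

29! = 8841761993739701954543616000000
Sum of its 31 digits: 126.

126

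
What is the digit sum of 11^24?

118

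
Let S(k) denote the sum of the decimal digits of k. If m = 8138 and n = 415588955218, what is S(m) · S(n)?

S(8138) = 8+1+3+8 = 20.
S(415588955218) = 4+1+5+5+8+8+9+5+5+2+1+8 = 61.
20 · 61 = 1220.

1220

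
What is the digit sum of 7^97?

376

7^97 = 9429960669459935834824045974053110235735286294182581343830598633795018832760723207
Sum of its 82 digits: 376.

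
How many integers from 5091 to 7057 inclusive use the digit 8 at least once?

The integers in [5091, 7057] that use the digit 8 at least once: 5098, 5108, 5118, 5128, 5138, 5148, …, 7038, 7048.
529 qualify.

529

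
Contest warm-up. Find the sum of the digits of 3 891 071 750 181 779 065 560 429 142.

118

3+8+9+1+0+7+1+7+5+0+1+8+1+7+7+9+0+6+5+5+6+0+4+2+9+1+4+2 = 118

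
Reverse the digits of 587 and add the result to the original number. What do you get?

1372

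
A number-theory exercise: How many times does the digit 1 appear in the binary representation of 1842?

6

1842 in base 2 is 11100110010.
The digit 1 appears 6 times.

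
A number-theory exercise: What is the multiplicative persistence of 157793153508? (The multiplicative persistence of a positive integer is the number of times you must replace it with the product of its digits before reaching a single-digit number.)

1

157793153508 → 0 (1 step)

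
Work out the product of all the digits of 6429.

432

6×4×2×9 = 432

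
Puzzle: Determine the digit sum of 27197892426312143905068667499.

140

2+7+1+9+7+8+9+2+4+2+6+3+1+2+1+4+3+9+0+5+0+6+8+6+6+7+4+9+9 = 140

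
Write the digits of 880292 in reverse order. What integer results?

292088

Reversing 880292 gives 292088.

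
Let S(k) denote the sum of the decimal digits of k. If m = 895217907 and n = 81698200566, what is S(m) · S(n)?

S(895217907) = 8+9+5+2+1+7+9+0+7 = 48.
S(81698200566) = 8+1+6+9+8+2+0+0+5+6+6 = 51.
48 · 51 = 2448.

2448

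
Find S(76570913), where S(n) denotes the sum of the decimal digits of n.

7+6+5+7+0+9+1+3 = 38

38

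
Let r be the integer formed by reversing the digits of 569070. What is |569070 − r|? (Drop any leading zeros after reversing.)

Reverse of 569070 is 70965.
|569070 − 70965| = 498105

498105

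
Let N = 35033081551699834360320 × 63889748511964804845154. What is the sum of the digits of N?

35033081551699834360320 × 63889748511964804845154 = 2238254769937256148662956570219015986241889280
Sum of its 46 digits: 222.

222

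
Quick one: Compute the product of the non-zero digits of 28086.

2×8×8×6 = 768

768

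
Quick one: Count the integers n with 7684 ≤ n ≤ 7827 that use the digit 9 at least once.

32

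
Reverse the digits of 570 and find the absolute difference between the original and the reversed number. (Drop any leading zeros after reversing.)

495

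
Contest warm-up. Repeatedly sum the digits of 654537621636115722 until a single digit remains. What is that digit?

6+5+4+5+3+7+6+2+1+6+3+6+1+1+5+7+2+2 = 72
7+2 = 9

9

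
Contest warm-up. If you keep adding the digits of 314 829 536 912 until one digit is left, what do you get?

3+1+4+8+2+9+5+3+6+9+1+2 = 53
5+3 = 8

8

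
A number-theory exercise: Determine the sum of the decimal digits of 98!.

98! = 9426890448883247745626185743057242473809693764078951663494238777294707070023223798882976159207729119823605850588608460429412647567360000000000000000000000
Sum of its 154 digits: 639.

639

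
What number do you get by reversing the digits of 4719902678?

Reversing 4719902678 gives 8762099174.

8762099174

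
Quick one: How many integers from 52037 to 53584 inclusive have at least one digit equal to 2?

The integers in [52037, 53584] that have at least one digit equal to 2: 52037, 52038, 52039, 52040, 52041, 52042, …, 53572, 53582.
1157 qualify.

1157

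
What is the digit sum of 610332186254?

6+1+0+3+3+2+1+8+6+2+5+4 = 41

41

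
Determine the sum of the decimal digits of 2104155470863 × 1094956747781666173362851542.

2104155470863 × 1094956747781666173362851542 = 2303959231203150917730990274509375620746
Sum of its 40 digits: 160.

160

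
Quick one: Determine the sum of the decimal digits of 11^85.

407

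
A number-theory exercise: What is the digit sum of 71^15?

71^15 = 5873205959385493353867330551
Sum of its 28 digits: 134.

134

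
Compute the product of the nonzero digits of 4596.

4×5×9×6 = 1080

1080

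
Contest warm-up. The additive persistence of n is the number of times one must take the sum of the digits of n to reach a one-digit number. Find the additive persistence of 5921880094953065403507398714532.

5921880094953065403507398714532 → 135 → 9 (2 steps)

2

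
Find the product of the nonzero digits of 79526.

3780

7×9×5×2×6 = 3780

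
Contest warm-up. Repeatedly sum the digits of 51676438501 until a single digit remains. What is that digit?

1

5+1+6+7+6+4+3+8+5+0+1 = 46
4+6 = 10
1+0 = 1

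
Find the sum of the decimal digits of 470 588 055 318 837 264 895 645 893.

4+7+0+5+8+8+0+5+5+3+1+8+8+3+7+2+6+4+8+9+5+6+4+5+8+9+3 = 141

141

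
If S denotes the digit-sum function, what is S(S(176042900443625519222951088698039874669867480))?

6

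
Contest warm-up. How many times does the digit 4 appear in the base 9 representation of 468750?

1

468750 in base 9 is 784003.
The digit 4 appears 1 time.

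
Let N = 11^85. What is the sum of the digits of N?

11^85 = 32989690295920386835890134305346271024600891770176817346352641662914097799127234258677851
Sum of its 89 digits: 407.

407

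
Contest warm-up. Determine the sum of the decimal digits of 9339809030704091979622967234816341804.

9+3+3+9+8+0+9+0+3+0+7+0+4+0+9+1+9+7+9+6+2+2+9+6+7+2+3+4+8+1+6+3+4+1+8+0+4 = 166

166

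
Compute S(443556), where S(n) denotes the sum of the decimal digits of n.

4+4+3+5+5+6 = 27

27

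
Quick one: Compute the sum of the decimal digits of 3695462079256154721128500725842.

128

3+6+9+5+4+6+2+0+7+9+2+5+6+1+5+4+7+2+1+1+2+8+5+0+0+7+2+5+8+4+2 = 128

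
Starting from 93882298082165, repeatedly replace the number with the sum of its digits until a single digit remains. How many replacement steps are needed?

2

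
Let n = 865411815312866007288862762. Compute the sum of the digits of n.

8+6+5+4+1+1+8+1+5+3+1+2+8+6+6+0+0+7+2+8+8+8+6+2+7+6+2 = 121

121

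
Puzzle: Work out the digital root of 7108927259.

7+1+0+8+9+2+7+2+5+9 = 50
5+0 = 5

5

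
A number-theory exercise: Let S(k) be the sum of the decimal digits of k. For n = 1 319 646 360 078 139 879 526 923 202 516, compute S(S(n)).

8

First digit sum: 134.
1+3+4 = 8.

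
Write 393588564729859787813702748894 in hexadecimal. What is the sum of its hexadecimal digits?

189

393588564729859787813702748894 in base 16 is 4F7C0D47F473D414A2A3A4ADE.
Digit sum: 4+15+7+12+0+13+4+7+15+4+7+3+13+4+1+4+10+2+10+3+10+4+10+13+14 = 189.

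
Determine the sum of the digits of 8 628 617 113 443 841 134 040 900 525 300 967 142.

132

8+6+2+8+6+1+7+1+1+3+4+4+3+8+4+1+1+3+4+0+4+0+9+0+0+5+2+5+3+0+0+9+6+7+1+4+2 = 132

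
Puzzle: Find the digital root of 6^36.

9

The digital root of n equals n mod 9 (or 9 when 9 | n), so we need 6^36 mod 9.
6^36 ≡ 0 (mod 9), so the digital root is 9.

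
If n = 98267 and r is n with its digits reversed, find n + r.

174556

Reverse of 98267 is 76289.
98267 + 76289 = 174556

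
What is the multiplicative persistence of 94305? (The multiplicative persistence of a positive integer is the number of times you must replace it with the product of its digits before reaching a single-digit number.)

94305 → 0 (1 step)

1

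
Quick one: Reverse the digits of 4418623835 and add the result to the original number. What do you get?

9801891979

Reverse of 4418623835 is 5383268144.
4418623835 + 5383268144 = 9801891979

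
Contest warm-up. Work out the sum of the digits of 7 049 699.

7+0+4+9+6+9+9 = 44

44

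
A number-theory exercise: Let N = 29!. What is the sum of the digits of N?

126

29! = 8841761993739701954543616000000
Sum of its 31 digits: 126.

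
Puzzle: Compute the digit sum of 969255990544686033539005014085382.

146

9+6+9+2+5+5+9+9+0+5+4+4+6+8+6+0+3+3+5+3+9+0+0+5+0+1+4+0+8+5+3+8+2 = 146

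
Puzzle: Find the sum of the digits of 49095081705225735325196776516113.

135

4+9+0+9+5+0+8+1+7+0+5+2+2+5+7+3+5+3+2+5+1+9+6+7+7+6+5+1+6+1+1+3 = 135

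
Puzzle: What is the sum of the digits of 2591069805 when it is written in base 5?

2591069805 in base 5 is 20301303213210.
Digit sum: 2+0+3+0+1+3+0+3+2+1+3+2+1+0 = 21.

21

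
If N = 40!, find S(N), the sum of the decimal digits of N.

189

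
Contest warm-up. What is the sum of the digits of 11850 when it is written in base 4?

12

11850 in base 4 is 2321022.
Digit sum: 2+3+2+1+0+2+2 = 12.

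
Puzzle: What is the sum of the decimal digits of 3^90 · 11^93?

666

3^90 · 11^93 = 61720956032001125612656776876929016361074403946175056371278594145639126126108598890630999799735587267902951947985911388194785675376424255219
Sum of its 140 digits: 666.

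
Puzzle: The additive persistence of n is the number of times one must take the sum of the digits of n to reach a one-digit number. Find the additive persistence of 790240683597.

790240683597 → 60 → 6 (2 steps)

2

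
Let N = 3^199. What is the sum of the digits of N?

3^199 = 88537996291958256446260440678593208943077817551131498658191653913030830300434060998128233014667
Sum of its 95 digits: 423.

423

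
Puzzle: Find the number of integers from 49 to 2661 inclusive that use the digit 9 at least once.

The integers in [49, 2661] that use the digit 9 at least once: 49, 59, 69, 79, 89, 90, …, 2649, 2659.
658 qualify.

658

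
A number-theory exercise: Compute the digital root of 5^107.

2

The digital root of n equals n mod 9 (or 9 when 9 | n), so we need 5^107 mod 9.
5^107 ≡ 2 (mod 9), so the digital root is 2.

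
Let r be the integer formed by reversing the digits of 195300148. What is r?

Reversing 195300148 gives 841003591.

841003591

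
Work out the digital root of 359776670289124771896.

6

3+5+9+7+7+6+6+7+0+2+8+9+1+2+4+7+7+1+8+9+6 = 114
1+1+4 = 6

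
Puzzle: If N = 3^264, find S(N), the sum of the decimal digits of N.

567

3^264 = 912034456046446591670769941126967809732389880154759674362919253085466672523897586208912607420113148072606337611541329196453281
Sum of its 126 digits: 567.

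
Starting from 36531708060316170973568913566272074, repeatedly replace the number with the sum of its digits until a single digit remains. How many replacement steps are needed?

3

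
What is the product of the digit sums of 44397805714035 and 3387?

S(44397805714035) = 4+4+3+9+7+8+0+5+7+1+4+0+3+5 = 60.
S(3387) = 3+3+8+7 = 21.
60 · 21 = 1260.

1260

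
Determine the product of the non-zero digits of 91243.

9×1×2×4×3 = 216

216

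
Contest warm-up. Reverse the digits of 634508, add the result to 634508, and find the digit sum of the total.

Reversal of 634508 is 805436; 634508 + 805436 = 1439944.
Digit sum of 1439944: 1+4+3+9+9+4+4 = 34.

34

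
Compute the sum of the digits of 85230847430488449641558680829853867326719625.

8+5+2+3+0+8+4+7+4+3+0+4+8+8+4+4+9+6+4+1+5+5+8+6+8+0+8+2+9+8+5+3+8+6+7+3+2+6+7+1+9+6+2+5 = 221

221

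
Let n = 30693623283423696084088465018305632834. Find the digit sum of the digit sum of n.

8

First digit sum: 161.
1+6+1 = 8.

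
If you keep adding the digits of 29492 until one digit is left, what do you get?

2+9+4+9+2 = 26
2+6 = 8

8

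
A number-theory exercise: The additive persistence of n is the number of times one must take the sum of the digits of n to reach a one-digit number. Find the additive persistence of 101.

1

101 → 2 (1 step)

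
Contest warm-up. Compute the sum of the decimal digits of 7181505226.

7+1+8+1+5+0+5+2+2+6 = 37

37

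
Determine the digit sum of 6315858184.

49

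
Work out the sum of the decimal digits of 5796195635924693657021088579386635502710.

5+7+9+6+1+9+5+6+3+5+9+2+4+6+9+3+6+5+7+0+2+1+0+8+8+5+7+9+3+8+6+6+3+5+5+0+2+7+1+0 = 193

193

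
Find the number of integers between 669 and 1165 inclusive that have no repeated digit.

296

The integers in [669, 1165] that have no repeated digit: 670, 671, 672, 673, 674, 675, …, 1097, 1098.
296 qualify.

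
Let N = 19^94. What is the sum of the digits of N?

19^94 = 1595285763662327514781942118440972367783779826227710302594458246708175810260159788969621288692440784479538530820039954521
Sum of its 121 digits: 568.

568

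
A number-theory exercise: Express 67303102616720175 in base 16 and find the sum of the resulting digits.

105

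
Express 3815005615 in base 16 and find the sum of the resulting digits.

3815005615 in base 16 is E3645DAF.
Digit sum: 14+3+6+4+5+13+10+15 = 70.

70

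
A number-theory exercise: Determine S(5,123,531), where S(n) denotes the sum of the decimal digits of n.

5+1+2+3+5+3+1 = 20

20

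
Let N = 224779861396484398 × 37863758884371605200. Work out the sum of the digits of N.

224779861396484398 × 37863758884371605200 = 8511010473978954136490104696015669600
Sum of its 37 digits: 154.

154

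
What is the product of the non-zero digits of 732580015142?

7×3×2×5×8×1×5×1×4×2 = 67200

67200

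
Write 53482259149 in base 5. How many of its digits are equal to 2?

53482259149 in base 5 is 1334012424243044.
The digit 2 appears 3 times.

3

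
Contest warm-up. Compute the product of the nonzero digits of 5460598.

5×4×6×5×9×8 = 43200

43200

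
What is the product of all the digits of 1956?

270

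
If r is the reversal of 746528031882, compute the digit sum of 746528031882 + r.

63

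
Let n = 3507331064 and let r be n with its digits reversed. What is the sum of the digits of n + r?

Reversal of 3507331064 is 4601337053; 3507331064 + 4601337053 = 8108668117.
Digit sum of 8108668117: 8+1+0+8+6+6+8+1+1+7 = 46.

46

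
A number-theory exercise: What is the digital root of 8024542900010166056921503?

7

8+0+2+4+5+4+2+9+0+0+0+1+0+1+6+6+0+5+6+9+2+1+5+0+3 = 79
7+9 = 16
1+6 = 7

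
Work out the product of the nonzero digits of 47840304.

4×7×8×4×3×4 = 10752

10752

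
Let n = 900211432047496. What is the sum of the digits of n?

52

9+0+0+2+1+1+4+3+2+0+4+7+4+9+6 = 52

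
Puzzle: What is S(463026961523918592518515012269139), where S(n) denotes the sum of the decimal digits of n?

4+6+3+0+2+6+9+6+1+5+2+3+9+1+8+5+9+2+5+1+8+5+1+5+0+1+2+2+6+9+1+3+9 = 139

139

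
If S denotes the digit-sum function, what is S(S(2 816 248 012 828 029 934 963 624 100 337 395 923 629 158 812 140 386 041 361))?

8

First digit sum: 233.
2+3+3 = 8.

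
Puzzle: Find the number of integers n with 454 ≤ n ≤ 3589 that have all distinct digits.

The integers in [454, 3589] that have all distinct digits: 456, 457, 458, 459, 460, 461, …, 3587, 3589.
1677 qualify.

1677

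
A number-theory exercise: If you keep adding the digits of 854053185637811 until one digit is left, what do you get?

8+5+4+0+5+3+1+8+5+6+3+7+8+1+1 = 65
6+5 = 11
1+1 = 2

2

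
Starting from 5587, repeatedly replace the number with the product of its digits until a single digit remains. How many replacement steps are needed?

5587 → 1400 → 0 (2 steps)

2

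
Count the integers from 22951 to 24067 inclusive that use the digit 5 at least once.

300

The integers in [22951, 24067] that use the digit 5 at least once: 22951, 22952, 22953, 22954, 22955, 22956, …, 24059, 24065.
300 qualify.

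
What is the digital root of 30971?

3+0+9+7+1 = 20
2+0 = 2

2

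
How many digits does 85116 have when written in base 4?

85116 in base 4 is 110301330, which has 9 digits.

9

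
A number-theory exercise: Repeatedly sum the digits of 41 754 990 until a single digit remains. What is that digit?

4+1+7+5+4+9+9+0 = 39
3+9 = 12
1+2 = 3

3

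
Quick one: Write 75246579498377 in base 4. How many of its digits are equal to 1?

8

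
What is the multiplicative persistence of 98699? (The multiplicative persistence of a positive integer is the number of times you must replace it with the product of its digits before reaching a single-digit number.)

5

98699 → 34992 → 1944 → 144 → 16 → 6 (5 steps)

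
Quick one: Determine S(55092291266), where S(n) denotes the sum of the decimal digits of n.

5+5+0+9+2+2+9+1+2+6+6 = 47

47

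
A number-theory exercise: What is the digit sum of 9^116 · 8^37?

9^116 · 8^37 = 1277793320735405685986307377820301751089589976874564439785514062629304122139890077086316354016263236576284538072783670102521287953134633372090368
Sum of its 145 digits: 639.

639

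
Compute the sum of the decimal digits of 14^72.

343

14^72 = 33206153322262536584627252087879339969220762545397371403854034116405322504151760896
Sum of its 83 digits: 343.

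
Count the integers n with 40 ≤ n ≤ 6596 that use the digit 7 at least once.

1735

The integers in [40, 6596] that use the digit 7 at least once: 47, 57, 67, 70, 71, 72, …, 6579, 6587.
1735 qualify.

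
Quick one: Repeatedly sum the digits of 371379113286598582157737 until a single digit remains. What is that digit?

3+7+1+3+7+9+1+1+3+2+8+6+5+9+8+5+8+2+1+5+7+7+3+7 = 118
1+1+8 = 10
1+0 = 1

1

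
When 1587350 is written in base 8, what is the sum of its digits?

1587350 in base 8 is 6034226.
Digit sum: 6+0+3+4+2+2+6 = 23.

23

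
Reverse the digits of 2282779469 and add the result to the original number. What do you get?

Reverse of 2282779469 is 9649772822.
2282779469 + 9649772822 = 11932552291

11932552291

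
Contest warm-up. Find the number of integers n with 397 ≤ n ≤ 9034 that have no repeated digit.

4483

The integers in [397, 9034] that have no repeated digit: 397, 398, 401, 402, 403, 405, …, 9032, 9034.
4483 qualify.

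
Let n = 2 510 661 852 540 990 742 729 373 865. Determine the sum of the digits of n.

2+5+1+0+6+6+1+8+5+2+5+4+0+9+9+0+7+4+2+7+2+9+3+7+3+8+6+5 = 126

126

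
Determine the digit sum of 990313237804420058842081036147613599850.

158

9+9+0+3+1+3+2+3+7+8+0+4+4+2+0+0+5+8+8+4+2+0+8+1+0+3+6+1+4+7+6+1+3+5+9+9+8+5+0 = 158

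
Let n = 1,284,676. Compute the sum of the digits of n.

34

1+2+8+4+6+7+6 = 34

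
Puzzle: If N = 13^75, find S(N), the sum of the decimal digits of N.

397

13^75 = 351359275572476457528076248233878088223680602077771392868333936199179517454013845557
Sum of its 84 digits: 397.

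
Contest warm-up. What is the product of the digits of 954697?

68040

9×5×4×6×9×7 = 68040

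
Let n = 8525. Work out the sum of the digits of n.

20

8+5+2+5 = 20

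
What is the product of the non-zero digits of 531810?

5×3×1×8×1 = 120

120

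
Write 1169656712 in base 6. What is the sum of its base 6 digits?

1169656712 in base 6 is 312021445212.
Digit sum: 3+1+2+0+2+1+4+4+5+2+1+2 = 27.

27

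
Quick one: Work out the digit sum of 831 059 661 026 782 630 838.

8+3+1+0+5+9+6+6+1+0+2+6+7+8+2+6+3+0+8+3+8 = 92

92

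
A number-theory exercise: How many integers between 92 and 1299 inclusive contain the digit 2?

The integers in [92, 1299] that contain the digit 2: 92, 102, 112, 120, 121, 122, …, 1298, 1299.
391 qualify.

391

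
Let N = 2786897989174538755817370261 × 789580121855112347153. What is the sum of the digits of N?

234

2786897989174538755817370261 × 789580121855112347153 = 2200479253890199881736484485055337397891770216933
Sum of its 49 digits: 234.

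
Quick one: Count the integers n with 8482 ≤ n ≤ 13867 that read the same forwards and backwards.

The integers in [8482, 13867] that read the same forwards and backwards: 8558, 8668, 8778, 8888, 8998, 9009, …, 13731, 13831.
54 qualify.

54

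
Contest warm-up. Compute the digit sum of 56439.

27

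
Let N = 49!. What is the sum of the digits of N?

49! = 608281864034267560872252163321295376887552831379210240000000000
Sum of its 63 digits: 225.

225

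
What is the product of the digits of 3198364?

15552

3×1×9×8×3×6×4 = 15552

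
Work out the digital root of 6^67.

9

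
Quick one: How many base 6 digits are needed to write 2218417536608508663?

2218417536608508663 in base 6 is 245043232151035314101143, which has 24 digits.

24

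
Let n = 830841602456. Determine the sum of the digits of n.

8+3+0+8+4+1+6+0+2+4+5+6 = 47

47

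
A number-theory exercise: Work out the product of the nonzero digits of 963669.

9×6×3×6×6×9 = 52488

52488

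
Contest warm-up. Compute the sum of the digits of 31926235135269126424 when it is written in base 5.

64

31926235135269126424 in base 5 is 4120304040442424012344021144.
Digit sum: 4+1+2+0+3+0+4+0+4+0+4+4+2+4+2+4+0+1+2+3+4+4+0+2+1+1+4+4 = 64.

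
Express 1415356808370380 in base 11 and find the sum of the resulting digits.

90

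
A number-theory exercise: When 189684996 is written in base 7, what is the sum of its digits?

30

189684996 in base 7 is 4462203324.
Digit sum: 4+4+6+2+2+0+3+3+2+4 = 30.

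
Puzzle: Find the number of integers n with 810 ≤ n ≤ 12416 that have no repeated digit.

5098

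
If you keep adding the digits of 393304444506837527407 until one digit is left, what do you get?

7

3+9+3+3+0+4+4+4+4+5+0+6+8+3+7+5+2+7+4+0+7 = 88
8+8 = 16
1+6 = 7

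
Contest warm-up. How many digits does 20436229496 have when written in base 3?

20436229496 in base 3 is 1221202020101000121202, which has 22 digits.

22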